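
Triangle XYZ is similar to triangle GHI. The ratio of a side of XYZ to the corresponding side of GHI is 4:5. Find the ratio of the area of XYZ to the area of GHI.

The ratio of areas of similar triangles equals the square of the side ratio.
Side ratio = 4:5
Area ratio = (4/5)^2 = 16/25 = 16:25

16:25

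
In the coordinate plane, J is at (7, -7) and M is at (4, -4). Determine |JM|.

The horizontal distance is |4 - 7| = 3 and the vertical distance is |-4 - -7| = 3.
By the Pythagorean theorem, d = sqrt(3^2 + 3^2) = sqrt(18) = 3*sqrt(2).

3*sqrt(2)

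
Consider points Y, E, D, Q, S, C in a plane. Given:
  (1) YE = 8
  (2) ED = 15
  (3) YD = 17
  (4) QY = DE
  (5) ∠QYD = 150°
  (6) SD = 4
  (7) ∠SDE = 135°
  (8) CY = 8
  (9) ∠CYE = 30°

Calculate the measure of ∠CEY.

Step 1: By the law of cosines on triangle EYC: EC² = 8² + 8² − 2·8·8·cos(30°) = 17.15, so EC ≈ 4.14.
Step 2: By the inverse law of cosines on triangle CEY: cos(∠CEY) = (4.14² + 8² − 8²) / (2·4.14·8) = 17.15/66.26 = 0.2588, so ∠CEY = 75°.

Therefore, the measure of angle ∠CEY = 75°.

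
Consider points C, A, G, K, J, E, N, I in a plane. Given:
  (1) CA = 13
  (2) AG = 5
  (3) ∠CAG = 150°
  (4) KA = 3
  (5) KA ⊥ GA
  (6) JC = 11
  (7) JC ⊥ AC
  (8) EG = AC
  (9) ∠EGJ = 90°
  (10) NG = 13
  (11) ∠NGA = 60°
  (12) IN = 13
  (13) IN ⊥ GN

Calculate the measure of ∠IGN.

Step 1: By the law of cosines on triangle GNI: GI² = 13² + 13² − 2·13·13·cos(90°) = 338, so GI = 13·√2.
Step 2: By the inverse law of cosines on triangle IGN: cos(∠IGN) = ((13·√2)² + 13² − 13²) / (2·13·√2·13) = 338/478 = 0.7071, so ∠IGN = 45°.

Therefore, the measure of angle ∠IGN = 45°.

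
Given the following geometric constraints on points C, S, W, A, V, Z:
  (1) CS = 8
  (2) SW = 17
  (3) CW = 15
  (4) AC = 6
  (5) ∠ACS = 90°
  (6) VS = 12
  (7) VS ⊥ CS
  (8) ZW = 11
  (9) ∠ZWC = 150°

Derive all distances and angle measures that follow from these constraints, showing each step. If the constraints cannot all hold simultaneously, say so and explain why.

The constraints are consistent.

Step 1: From CS = 8, SV = 12, and ∠CSV = 90°, by the law of cosines:
  CV² = CS² + SV² - 2·CS·SV·cos(90°) = 64 + 144 - 0 = 208
  CV = 4·√13

Step 2: From CW = 15, WZ = 11, and ∠CWZ = 150°, by the law of cosines:
  CZ² = CW² + WZ² - 2·CW·WZ·cos(150°) = 225 + 121 + 285.8 = 631.8
  CZ ≈ 25.14

Step 3: From SC = 8, CA = 6, and ∠SCA = 90°, by the law of cosines:
  SA² = SC² + CA² - 2·SC·CA·cos(90°) = 64 + 36 - 0 = 100
  SA = 10

Step 4: From CS = 8, CW = 15, SW = 17, by the inverse law of cosines:
  cos(∠SCW) = (CS² + CW² - SW²) / (2·CS·CW)
  ∠SCW = 90°

Step 5: From SC = 8, SW = 17, CW = 15, by the inverse law of cosines:
  cos(∠CSW) = (SC² + SW² - CW²) / (2·SC·SW)
  ∠CSW = 61.93°

Step 6: From WC = 15, WS = 17, CS = 8, by the inverse law of cosines:
  cos(∠CWS) = (WC² + WS² - CS²) / (2·WC·WS)
  ∠CWS = 28.07°

Step 7: From CS = 8, CV = 4·√13, SV = 12, by the inverse law of cosines:
  cos(∠SCV) = (CS² + CV² - SV²) / (2·CS·CV)
  ∠SCV = 56.31°

Step 8: From CW = 15, CZ = 25.14, WZ = 11, by the inverse law of cosines:
  cos(∠WCZ) = (CW² + CZ² - WZ²) / (2·CW·CZ)
  ∠WCZ = 12.64°

Step 9: From SA = 10, SC = 8, AC = 6, by the inverse law of cosines:
  cos(∠ASC) = (SA² + SC² - AC²) / (2·SA·SC)
  ∠ASC = 36.87°

Step 10: From AC = 6, AS = 10, CS = 8, by the inverse law of cosines:
  cos(∠CAS) = (AC² + AS² - CS²) / (2·AC·AS)
  ∠CAS = 53.13°

Step 11: From VC = 4·√13, VS = 12, CS = 8, by the inverse law of cosines:
  cos(∠CVS) = (VC² + VS² - CS²) / (2·VC·VS)
  ∠CVS = 33.69°

Step 12: From ZC = 25.14, ZW = 11, CW = 15, by the inverse law of cosines:
  cos(∠CZW) = (ZC² + ZW² - CW²) / (2·ZC·ZW)
  ∠CZW = 17.36°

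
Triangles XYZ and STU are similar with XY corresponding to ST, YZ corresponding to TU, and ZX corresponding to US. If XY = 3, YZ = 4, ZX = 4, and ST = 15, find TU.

k = 15/3 = 5. TU = 5 * 4 = 20.

20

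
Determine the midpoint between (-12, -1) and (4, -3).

The midpoint is the point halfway along the segment.
Move half the horizontal distance: -12 + (4 - -12)/2 = -12 + 16/2 = -4
Move half the vertical distance: -1 + (-3 - -1)/2 = -1 + -2/2 = -2
Midpoint = (-4, -2)

(-4, -2)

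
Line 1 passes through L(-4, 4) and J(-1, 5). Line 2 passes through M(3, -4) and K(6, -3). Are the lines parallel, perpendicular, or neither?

Slope of line 1: m1 = (5 - 4)/(-1 - -4) = 1/3 = 1/3
Slope of line 2: m2 = (-3 - -4)/(6 - 3) = 1/3 = 1/3
Two lines are parallel if and only if they have equal slopes (or both are vertical).
Here m1 = m2 = 1/3, confirming the lines are parallel.

Parallel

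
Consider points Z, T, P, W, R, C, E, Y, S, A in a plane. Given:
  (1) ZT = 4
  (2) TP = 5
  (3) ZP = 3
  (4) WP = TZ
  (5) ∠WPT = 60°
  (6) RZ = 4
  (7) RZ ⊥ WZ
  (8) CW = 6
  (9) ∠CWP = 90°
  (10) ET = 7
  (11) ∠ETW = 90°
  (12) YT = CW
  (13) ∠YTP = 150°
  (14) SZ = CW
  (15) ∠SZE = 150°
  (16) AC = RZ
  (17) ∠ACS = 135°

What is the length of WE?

From the given relations: WP = TZ = 4.
Step 1: By the law of cosines on triangle WPT: WT² = 4² + 5² − 2·4·5·cos(60°) = 21, so WT = √21.
Step 2: By the law of cosines on triangle WTE: WE² = √21² + 7² − 2·√21·7·cos(90°) = 70, so WE = √70.

Therefore, the length of WE = √70.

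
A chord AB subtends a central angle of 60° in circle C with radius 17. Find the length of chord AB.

Chord length = 2r sin(θ/2)
= 2 × 17 × sin(60°/2)
= 2 × 17 × sin(30°)
= 17

17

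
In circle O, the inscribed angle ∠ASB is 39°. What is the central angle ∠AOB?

By the inscribed angle theorem, the central angle is twice the inscribed angle.
Central angle = 2 × 39° = 78°

78°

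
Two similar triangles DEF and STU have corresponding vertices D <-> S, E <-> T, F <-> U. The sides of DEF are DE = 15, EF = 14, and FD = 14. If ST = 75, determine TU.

k = 75/15 = 5. TU = 5 * 14 = 70.

70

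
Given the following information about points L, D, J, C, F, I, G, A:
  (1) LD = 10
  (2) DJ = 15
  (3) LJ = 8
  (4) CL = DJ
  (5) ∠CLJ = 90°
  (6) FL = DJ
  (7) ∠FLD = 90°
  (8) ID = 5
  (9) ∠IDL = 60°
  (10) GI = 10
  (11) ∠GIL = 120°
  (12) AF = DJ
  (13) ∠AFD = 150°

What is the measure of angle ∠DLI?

Step 1: By the law of cosines on triangle LDI: LI² = 10² + 5² − 2·10·5·cos(60°) = 75, so LI = 5·√3.
Step 2: By the inverse law of cosines on triangle DLI: cos(∠DLI) = (10² + (5·√3)² − 5²) / (2·10·5·√3) = 150/173.21 = 0.866, so ∠DLI = 30°.

Therefore, the measure of angle ∠DLI = 30°.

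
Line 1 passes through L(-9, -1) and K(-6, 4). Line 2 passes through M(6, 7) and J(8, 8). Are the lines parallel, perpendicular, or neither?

Slope of line 1: m1 = (4 - -1)/(-6 - -9) = 5/3 = 5/3
Slope of line 2: m2 = (8 - 7)/(8 - 6) = 1/2 = 1/2
For parallel lines we need equal slopes: 5/3 != 1/2.
For perpendicular lines we need m1*m2 = -1: (5/3)(1/2) = 5/6 != -1.
Since neither condition holds, the lines are neither parallel nor perpendicular.

Neither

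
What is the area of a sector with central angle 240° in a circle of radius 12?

The full circle has area πr² = π(12)² = 144*pi.
The sector covers 240° out of 360°, a fraction of 2/3.
Sector area = 144*pi × 2/3 = 96*pi.

96*pi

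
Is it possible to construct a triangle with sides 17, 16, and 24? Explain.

For three segments to close into a triangle, no single side can be as long as the other two combined.
The longest side is 24, and 16 + 17 = 33 > 24.
A triangle can be formed.

Yes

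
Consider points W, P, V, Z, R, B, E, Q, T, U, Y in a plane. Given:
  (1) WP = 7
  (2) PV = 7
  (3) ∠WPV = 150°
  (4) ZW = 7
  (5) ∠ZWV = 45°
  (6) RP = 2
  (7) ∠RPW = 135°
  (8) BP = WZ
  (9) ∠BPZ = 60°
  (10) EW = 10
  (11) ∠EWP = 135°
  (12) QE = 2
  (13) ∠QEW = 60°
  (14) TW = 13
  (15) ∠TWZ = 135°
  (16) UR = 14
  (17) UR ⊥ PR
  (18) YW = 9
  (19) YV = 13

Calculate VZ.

Step 1: By the law of cosines on triangle VPW: VW² = 7² + 7² − 2·7·7·cos(150°) = 182.87, so VW ≈ 13.52.
Step 2: By the law of cosines on triangle VWZ: VZ² = 13.52² + 7² − 2·13.52·7·cos(45°) = 98, so VZ = 7·√2.

Therefore, the length of VZ = 7·√2.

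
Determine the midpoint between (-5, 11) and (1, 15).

M = ((x₁ + x₂)/2, (y₁ + y₂)/2)
= ((-5 + 1)/2, (11 + 15)/2)
= (-4/2, 26/2) = (-2, 13)

(-2, 13)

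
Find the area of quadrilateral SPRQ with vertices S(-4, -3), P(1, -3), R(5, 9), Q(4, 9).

The Shoelace formula works by pairing each vertex with the next (cycling back to the first).
For each pair, compute x_i*y_(i+1) - x_(i+1)*y_i:
  (-4*-3 - 1*-3) = 15
  (1*9 - 5*-3) = 24
  (5*9 - 4*9) = 9
  (4*-3 - -4*9) = 24
Taking half the absolute value of the total: Area = (1/2)(72) = 36.

36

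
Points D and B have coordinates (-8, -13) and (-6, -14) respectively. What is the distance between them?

d = sqrt((-6 - -8)^2 + (-14 - -13)^2)
d = sqrt(2^2 + -1^2)
d = sqrt(4 + 1)
d = sqrt(5)

sqrt(5)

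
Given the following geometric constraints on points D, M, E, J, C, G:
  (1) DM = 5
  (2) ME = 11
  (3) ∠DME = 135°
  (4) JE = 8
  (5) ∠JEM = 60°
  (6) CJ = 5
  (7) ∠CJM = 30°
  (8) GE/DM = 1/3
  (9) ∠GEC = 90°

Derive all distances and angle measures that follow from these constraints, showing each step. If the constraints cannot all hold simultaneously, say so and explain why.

The constraints are consistent.

From the given relations:
  GE = 1/3·DM = 1/3·5 ≈ 1.67

Step 1: From DM = 5, ME = 11, and ∠DME = 135°, by the law of cosines:
  DE² = DM² + ME² - 2·DM·ME·cos(135°) = 25 + 121 + 77.78 = 223.8
  DE ≈ 14.96

Step 2: From ME = 11, EJ = 8, and ∠MEJ = 60°, by the law of cosines:
  MJ² = ME² + EJ² - 2·ME·EJ·cos(60°) = 121 + 64 - 88 = 97
  MJ = √97

Step 3: From MJ = √97, JC = 5, and ∠MJC = 30°, by the law of cosines:
  MC² = MJ² + JC² - 2·MJ·JC·cos(30°) = 97 + 25 - 85.29 = 36.71
  MC ≈ 6.06

Step 4: From DE = 14.96, DM = 5, EM = 11, by the inverse law of cosines:
  cos(∠EDM) = (DE² + DM² - EM²) / (2·DE·DM)
  ∠EDM = 31.33°

Step 5: From ME = 11, MJ = √97, EJ = 8, by the inverse law of cosines:
  cos(∠EMJ) = (ME² + MJ² - EJ²) / (2·ME·MJ)
  ∠EMJ = 44.7°

Step 6: From ED = 14.96, EM = 11, DM = 5, by the inverse law of cosines:
  cos(∠DEM) = (ED² + EM² - DM²) / (2·ED·EM)
  ∠DEM = 13.67°

Step 7: From JE = 8, JM = √97, EM = 11, by the inverse law of cosines:
  cos(∠EJM) = (JE² + JM² - EM²) / (2·JE·JM)
  ∠EJM = 75.3°

Step 8: From MC = 6.06, MJ = √97, CJ = 5, by the inverse law of cosines:
  cos(∠CMJ) = (MC² + MJ² - CJ²) / (2·MC·MJ)
  ∠CMJ = 24.37°

Step 9: From CJ = 5, CM = 6.06, JM = √97, by the inverse law of cosines:
  cos(∠JCM) = (CJ² + CM² - JM²) / (2·CJ·CM)
  ∠JCM = 125.63°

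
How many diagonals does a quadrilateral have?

The number of diagonals in an n-gon is n(n - 3)/2.
For n = 4: 4(4 - 3)/2 = 4 × 1 / 2 = 2.

2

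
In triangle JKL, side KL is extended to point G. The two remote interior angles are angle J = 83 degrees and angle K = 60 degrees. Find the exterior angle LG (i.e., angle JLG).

By the exterior angle theorem, an exterior angle of a triangle equals the sum of the two remote interior angles.
Exterior angle = angle J + angle K
Exterior angle = 83 + 60 = 143 degrees

143 degrees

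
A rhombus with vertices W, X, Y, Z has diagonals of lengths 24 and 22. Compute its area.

The diagonals of a rhombus divide it into four right triangles.
Each triangle has legs 24/ 2 = 12 and 22/2 = 11, so each has area (1/2)*12*11 = 66.
Four such triangles give total area = (d1 * d2) / 2 = 264.

264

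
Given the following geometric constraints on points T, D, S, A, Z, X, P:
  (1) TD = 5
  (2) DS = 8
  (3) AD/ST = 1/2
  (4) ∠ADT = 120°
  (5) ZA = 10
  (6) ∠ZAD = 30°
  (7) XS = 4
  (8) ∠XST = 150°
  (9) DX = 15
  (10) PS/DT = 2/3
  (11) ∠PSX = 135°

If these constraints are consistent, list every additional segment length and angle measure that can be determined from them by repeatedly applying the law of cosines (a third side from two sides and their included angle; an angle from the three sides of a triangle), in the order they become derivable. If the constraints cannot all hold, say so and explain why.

These constraints are not satisfiable: by the triangle inequality in triangle SDX, (2) DS = 8 and (7) XS = 4 force DX ≤ 8 + 4 = 12, but (9) says DX = 15. No planar figure meets all of them, so nothing further can be derived.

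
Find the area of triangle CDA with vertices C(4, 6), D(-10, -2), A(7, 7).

Shoelace: Area = (1/2)|4(-2-7) + -10(7-6) + 7(6--2)| = (1/2)(10) = 5

5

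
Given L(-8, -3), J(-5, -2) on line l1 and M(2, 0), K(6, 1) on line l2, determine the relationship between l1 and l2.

Slope of line 1: m1 = (-2 - -3)/(-5 - -8) = 1/3 = 1/3
Slope of line 2: m2 = (1 - 0)/(6 - 2) = 1/4 = 1/4
m1 != m2 and m1*m2 = 1/12 != -1. Neither.

Neither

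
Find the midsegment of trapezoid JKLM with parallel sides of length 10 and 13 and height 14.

The midsegment (median) of a trapezoid connects the midpoints of the non-parallel sides.
Its length is the average of the two bases: (10 + 13) / 2 = 23/2.

23/2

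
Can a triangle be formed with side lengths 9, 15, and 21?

Yes.
The triangle inequality requires that the sum of any two sides exceeds the third.
Here 9 + 15 = 24 > 21, so the condition is met.

Yes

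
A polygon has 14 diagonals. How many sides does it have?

Using d = n(n - 3)/2, we solve 14 = n(n - 3)/2.
So n(n - 3) = 28.
Testing n = 7: 7 * 4 = 28 = 28. Correct.
The polygon has 7 sides.

7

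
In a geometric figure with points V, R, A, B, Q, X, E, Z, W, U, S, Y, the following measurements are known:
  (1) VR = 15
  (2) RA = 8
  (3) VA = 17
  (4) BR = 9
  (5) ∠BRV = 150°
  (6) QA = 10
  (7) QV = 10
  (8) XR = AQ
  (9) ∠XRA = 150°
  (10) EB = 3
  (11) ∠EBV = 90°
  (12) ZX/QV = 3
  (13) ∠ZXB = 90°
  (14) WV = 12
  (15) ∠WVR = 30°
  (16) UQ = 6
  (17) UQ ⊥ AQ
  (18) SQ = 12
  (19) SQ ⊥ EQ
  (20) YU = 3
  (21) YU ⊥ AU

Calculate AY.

Step 1: By the law of cosines on triangle UQA: UA² = 6² + 10² − 2·6·10·cos(90°) = 136, so UA = 2·√34.
Step 2: By the law of cosines on triangle AUY: AY² = (2·√34)² + 3² − 2·2·√34·3·cos(90°) = 145, so AY = √145.

Therefore, the length of AY = √145.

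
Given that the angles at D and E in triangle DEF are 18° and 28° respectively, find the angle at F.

Let angle F = x. Then 18 + 28 + x = 180.
x = 180 - 46 = 134 degrees.

134 degrees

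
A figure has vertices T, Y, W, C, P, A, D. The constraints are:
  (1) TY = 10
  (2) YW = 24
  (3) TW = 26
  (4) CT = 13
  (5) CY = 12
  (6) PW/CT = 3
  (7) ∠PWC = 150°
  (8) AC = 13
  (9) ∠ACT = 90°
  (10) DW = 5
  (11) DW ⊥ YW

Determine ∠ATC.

Step 1: By the law of cosines on triangle TCA: TA² = 13² + 13² − 2·13·13·cos(90°) = 338, so TA = 13·√2.
Step 2: By the inverse law of cosines on triangle ATC: cos(∠ATC) = ((13·√2)² + 13² − 13²) / (2·13·√2·13) = 338/478 = 0.7071, so ∠ATC = 45°.

Therefore, the measure of angle ∠ATC = 45°.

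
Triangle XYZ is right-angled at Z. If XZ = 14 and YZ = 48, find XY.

By the Pythagorean theorem: XY^2 = XZ^2 + YZ^2
XY^2 = 14^2 + 48^2 = 196 + 2304 = 2500
XY = sqrt(2500) = 50

50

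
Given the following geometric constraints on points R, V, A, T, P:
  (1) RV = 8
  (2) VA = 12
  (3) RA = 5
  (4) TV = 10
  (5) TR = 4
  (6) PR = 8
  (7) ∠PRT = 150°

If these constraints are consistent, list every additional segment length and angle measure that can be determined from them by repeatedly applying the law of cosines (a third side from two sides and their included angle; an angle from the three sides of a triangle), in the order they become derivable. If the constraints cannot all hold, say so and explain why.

The constraints are consistent. Derivable facts, in order:
After 1 step:
- TP ≈ 11.64
- ∠ARV = 133.43°
- ∠AVR = 17.61°
- ∠RAV = 28.96°
- ∠RTV = 49.46°
- ∠RVT = 22.33°
- ∠TRV = 108.21°
After 2 steps:
- ∠PTR = 20.1°
- ∠RPT = 9.9°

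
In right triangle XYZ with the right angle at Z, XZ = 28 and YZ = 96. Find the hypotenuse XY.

In a right triangle, the square of the hypotenuse equals the sum of the squares of the two legs.
The legs are 28 and 96, so the hypotenuse = sqrt(784 + 9216) = sqrt(10000) = 100.

100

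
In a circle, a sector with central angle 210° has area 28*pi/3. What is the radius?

The sector covers 210°/360° = 7/12 of the full circle.
Full circle area = 28*pi/3 / 7/12 = 16*pi.
Since full area = πr², we get r² = 16*pi/π = 16, so r = 4.

4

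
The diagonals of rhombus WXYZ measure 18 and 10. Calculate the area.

The diagonals of a rhombus divide it into four right triangles.
Each triangle has legs 18/ 2 = 9 and 10/2 = 5, so each has area (1/2)*9*5 = 45/2.
Four such triangles give total area = (d1 * d2) / 2 = 90.

90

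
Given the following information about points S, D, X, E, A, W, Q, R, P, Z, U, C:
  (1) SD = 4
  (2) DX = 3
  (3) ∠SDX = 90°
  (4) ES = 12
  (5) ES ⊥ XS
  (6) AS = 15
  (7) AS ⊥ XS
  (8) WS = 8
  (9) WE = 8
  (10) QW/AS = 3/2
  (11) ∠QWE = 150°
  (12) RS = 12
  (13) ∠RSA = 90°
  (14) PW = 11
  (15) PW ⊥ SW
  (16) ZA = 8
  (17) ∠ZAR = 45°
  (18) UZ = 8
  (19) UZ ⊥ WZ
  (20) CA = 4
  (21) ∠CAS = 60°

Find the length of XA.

Step 1: By the law of cosines on triangle XDS: XS² = 3² + 4² − 2·3·4·cos(90°) = 25, so XS = 5.
Step 2: By the law of cosines on triangle XSA: XA² = 5² + 15² − 2·5·15·cos(90°) = 250, so XA = 5·√10.

Therefore, the length of XA = 5·√10.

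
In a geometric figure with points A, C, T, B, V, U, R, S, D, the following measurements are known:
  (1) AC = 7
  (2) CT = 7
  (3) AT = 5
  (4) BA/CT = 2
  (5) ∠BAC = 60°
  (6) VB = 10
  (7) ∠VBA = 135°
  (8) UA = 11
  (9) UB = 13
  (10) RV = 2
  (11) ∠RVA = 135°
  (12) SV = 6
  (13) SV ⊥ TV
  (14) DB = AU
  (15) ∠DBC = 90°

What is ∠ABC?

From the given relations: BA = 2·CT = 2·7 = 14.
Step 1: By the law of cosines on triangle BAC: BC² = 14² + 7² − 2·14·7·cos(60°) = 147, so BC = 7·√3.
Step 2: By the inverse law of cosines on triangle ABC: cos(∠ABC) = (14² + (7·√3)² − 7²) / (2·14·7·√3) = 294/339.48 = 0.866, so ∠ABC = 30°.

Therefore, the measure of angle ∠ABC = 30°.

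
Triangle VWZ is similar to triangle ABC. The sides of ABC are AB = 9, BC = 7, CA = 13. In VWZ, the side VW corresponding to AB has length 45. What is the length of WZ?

Similar triangles have proportional sides. Setting up the proportion:
VW / AB = WZ / BC
45 / 9 = WZ / 7
WZ = 7 * 45 / 9 = 35.

35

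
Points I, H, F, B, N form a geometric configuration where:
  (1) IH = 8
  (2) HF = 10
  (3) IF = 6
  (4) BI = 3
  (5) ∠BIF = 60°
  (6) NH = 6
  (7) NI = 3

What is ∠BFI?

Step 1: By the law of cosines on triangle FIB: FB² = 6² + 3² − 2·6·3·cos(60°) = 27, so FB = 3·√3.
Step 2: By the inverse law of cosines on triangle BFI: cos(∠BFI) = ((3·√3)² + 6² − 3²) / (2·3·√3·6) = 54/62.35 = 0.866, so ∠BFI = 30°.

Therefore, the measure of angle ∠BFI = 30°.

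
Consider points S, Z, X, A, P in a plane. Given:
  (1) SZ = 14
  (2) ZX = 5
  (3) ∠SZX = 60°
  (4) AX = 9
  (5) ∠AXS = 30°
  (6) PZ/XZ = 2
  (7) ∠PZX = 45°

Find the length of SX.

Step 1: By the law of cosines on triangle SZX: SX² = 14² + 5² − 2·14·5·cos(60°) = 151, so SX = √151.

Therefore, the length of SX = √151.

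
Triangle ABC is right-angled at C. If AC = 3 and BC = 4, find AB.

By the Pythagorean theorem: AB^2 = AC^2 + BC^2
AB^2 = 3^2 + 4^2 = 9 + 16 = 25
AB = sqrt(25) = 5

5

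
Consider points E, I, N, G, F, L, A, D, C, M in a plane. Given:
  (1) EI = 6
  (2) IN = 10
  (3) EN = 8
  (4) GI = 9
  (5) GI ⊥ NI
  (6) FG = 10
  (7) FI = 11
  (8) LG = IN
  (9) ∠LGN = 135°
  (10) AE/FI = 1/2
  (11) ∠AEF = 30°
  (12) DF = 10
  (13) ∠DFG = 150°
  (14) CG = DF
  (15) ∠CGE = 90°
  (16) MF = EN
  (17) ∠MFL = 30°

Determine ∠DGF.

Step 1: By the law of cosines on triangle GFD: GD² = 10² + 10² − 2·10·10·cos(150°) = 373.21, so GD ≈ 19.32.
Step 2: By the inverse law of cosines on triangle DGF: cos(∠DGF) = (19.32² + 10² − 10²) / (2·19.32·10) = 373.21/386.37 = 0.9659, so ∠DGF = 15°.

Therefore, the measure of angle ∠DGF = 15°.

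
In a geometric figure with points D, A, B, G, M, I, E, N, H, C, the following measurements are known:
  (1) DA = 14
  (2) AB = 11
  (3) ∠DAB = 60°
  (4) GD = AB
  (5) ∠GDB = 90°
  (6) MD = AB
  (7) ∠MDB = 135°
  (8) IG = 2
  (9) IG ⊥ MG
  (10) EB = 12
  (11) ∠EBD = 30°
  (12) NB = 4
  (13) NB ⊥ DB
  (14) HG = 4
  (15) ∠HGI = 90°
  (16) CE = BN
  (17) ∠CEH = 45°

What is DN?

Step 1: By the law of cosines on triangle BAD: BD² = 11² + 14² − 2·11·14·cos(60°) = 163, so BD = √163.
Step 2: By the law of cosines on triangle DBN: DN² = √163² + 4² − 2·√163·4·cos(90°) = 179, so DN = √179.

Therefore, the length of DN = √179.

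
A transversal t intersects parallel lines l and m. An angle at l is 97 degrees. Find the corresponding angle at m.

Corresponding angles are equal: 97 degrees.

97 degrees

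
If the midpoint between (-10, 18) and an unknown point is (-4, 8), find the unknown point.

Using the midpoint formula: M = ((x1 + x2)/2, (y1 + y2)/2)
We know M = (-4, 8) and A = (-10, 18)
For x: -4 = (-10 + x2)/2, so x2 = 2*-4 - -10 = 2
For y: 8 = (18 + y2)/2, so y2 = 2*8 - 18 = -2
C = (2, -2)

(2, -2)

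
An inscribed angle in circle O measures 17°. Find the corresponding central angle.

By the inscribed angle theorem, the central angle is twice the inscribed angle.
Central angle = 2 × 17° = 34°

34°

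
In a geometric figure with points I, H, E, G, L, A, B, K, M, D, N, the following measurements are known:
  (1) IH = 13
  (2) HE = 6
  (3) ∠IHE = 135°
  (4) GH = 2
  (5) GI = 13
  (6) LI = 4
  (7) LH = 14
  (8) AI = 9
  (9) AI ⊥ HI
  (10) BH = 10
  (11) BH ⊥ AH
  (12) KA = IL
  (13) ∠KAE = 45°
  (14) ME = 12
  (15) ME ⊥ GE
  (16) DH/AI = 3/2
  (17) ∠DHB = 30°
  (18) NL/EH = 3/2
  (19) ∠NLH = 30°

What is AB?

Step 1: By the law of cosines on triangle HIA: HA² = 13² + 9² − 2·13·9·cos(90°) = 250, so HA = 5·√10.
Step 2: By the law of cosines on triangle AHB: AB² = (5·√10)² + 10² − 2·5·√10·10·cos(90°) = 350, so AB = 5·√14.

Therefore, the length of AB = 5·√14.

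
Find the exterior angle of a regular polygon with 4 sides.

Each exterior angle of a regular n-gon is 360 / n.
For n = 4: 360 / 4 = 90 degrees.

90 degrees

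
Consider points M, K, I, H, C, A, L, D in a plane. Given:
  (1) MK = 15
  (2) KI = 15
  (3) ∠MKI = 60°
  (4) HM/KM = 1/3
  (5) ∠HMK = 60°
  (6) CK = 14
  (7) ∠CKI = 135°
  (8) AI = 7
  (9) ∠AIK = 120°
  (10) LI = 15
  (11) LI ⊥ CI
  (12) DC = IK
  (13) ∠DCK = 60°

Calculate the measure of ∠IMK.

Step 1: By the law of cosines on triangle MKI: MI² = 15² + 15² − 2·15·15·cos(60°) = 225, so MI = 15.
Step 2: By the inverse law of cosines on triangle IMK: cos(∠IMK) = (15² + 15² − 15²) / (2·15·15) = 225/450 = 0.5, so ∠IMK = 60°.

Therefore, the measure of angle ∠IMK = 60°.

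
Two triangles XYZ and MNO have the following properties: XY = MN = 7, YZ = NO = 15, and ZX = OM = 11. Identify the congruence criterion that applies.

The given information provides:
XY = MN = 7, YZ = NO = 15, and ZX = OM = 11
This matches the SSS congruence theorem.
All three pairs of corresponding sides are equal (Side-Side-Side).

SSS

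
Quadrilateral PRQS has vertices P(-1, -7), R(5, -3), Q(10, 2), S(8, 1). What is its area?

The Shoelace formula works by pairing each vertex with the next (cycling back to the first).
For each pair, compute x_i*y_(i+1) - x_(i+1)*y_i:
  (-1*-3 - 5*-7) = 38
  (5*2 - 10*-3) = 40
  (10*1 - 8*2) = -6
  (8*-7 - -1*1) = -55
Taking half the absolute value of the total: Area = (1/2)(17) = 17/2.

17/2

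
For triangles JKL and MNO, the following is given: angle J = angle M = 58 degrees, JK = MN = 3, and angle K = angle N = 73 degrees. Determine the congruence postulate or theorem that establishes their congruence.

The given information matches ASA: Two pairs of corresponding angles and the included side are equal (Angle-Side-Angle).

ASA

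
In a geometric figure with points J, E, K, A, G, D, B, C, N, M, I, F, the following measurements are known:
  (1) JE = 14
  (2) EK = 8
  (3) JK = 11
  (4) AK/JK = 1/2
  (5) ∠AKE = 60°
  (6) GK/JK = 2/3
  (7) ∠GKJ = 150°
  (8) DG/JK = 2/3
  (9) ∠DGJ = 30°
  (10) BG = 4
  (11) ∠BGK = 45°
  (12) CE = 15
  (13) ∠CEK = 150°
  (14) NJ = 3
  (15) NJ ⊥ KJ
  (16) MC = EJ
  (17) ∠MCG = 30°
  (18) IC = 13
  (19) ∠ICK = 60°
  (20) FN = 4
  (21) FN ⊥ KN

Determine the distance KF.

Step 1: By the law of cosines on triangle NJK: NK² = 3² + 11² − 2·3·11·cos(90°) = 130, so NK = √130.
Step 2: By the law of cosines on triangle KNF: KF² = √130² + 4² − 2·√130·4·cos(90°) = 146, so KF = √146.

Therefore, the length of KF = √146.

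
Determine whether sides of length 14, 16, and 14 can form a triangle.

Sort the sides: 14, 14, 16.
It suffices to check that the sum of the two smallest exceeds the largest:
14 + 14 = 28 > 16. ✓
Yes, a valid triangle can be formed.

Yes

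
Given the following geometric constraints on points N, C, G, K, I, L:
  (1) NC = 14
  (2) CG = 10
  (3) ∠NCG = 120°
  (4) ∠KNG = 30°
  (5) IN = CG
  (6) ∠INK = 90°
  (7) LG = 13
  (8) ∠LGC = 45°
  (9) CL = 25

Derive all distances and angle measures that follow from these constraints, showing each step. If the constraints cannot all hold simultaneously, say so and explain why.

These constraints are not satisfiable: by the triangle inequality in triangle GCL, (2) CG = 10 and (7) LG = 13 force CL ≤ 10 + 13 = 23, but (9) says CL = 25. No planar figure meets all of them, so nothing further can be derived.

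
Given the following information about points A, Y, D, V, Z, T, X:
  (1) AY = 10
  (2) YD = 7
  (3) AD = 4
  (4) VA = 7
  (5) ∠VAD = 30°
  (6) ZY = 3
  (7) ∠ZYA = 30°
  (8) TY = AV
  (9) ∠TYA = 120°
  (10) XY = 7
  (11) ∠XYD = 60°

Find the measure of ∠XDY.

Step 1: By the law of cosines on triangle DYX: DX² = 7² + 7² − 2·7·7·cos(60°) = 49, so DX = 7.
Step 2: By the inverse law of cosines on triangle XDY: cos(∠XDY) = (7² + 7² − 7²) / (2·7·7) = 49/98 = 0.5, so ∠XDY = 60°.

Therefore, the measure of angle ∠XDY = 60°.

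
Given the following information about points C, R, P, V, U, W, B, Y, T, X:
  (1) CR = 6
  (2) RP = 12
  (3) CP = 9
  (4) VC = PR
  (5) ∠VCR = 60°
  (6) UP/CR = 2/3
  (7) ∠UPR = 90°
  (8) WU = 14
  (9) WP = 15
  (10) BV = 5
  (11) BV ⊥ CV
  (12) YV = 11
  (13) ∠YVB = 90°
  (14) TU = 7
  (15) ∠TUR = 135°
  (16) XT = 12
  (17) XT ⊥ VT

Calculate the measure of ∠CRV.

From the given relations: VC = PR = 12.
Step 1: By the law of cosines on triangle RCV: RV² = 6² + 12² − 2·6·12·cos(60°) = 108, so RV = 6·√3.
Step 2: By the inverse law of cosines on triangle CRV: cos(∠CRV) = (6² + (6·√3)² − 12²) / (2·6·6·√3) = 0/124.71 = 0, so ∠CRV = 90°.

Therefore, the measure of angle ∠CRV = 90°.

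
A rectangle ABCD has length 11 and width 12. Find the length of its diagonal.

Using the Pythagorean theorem:
d² = 11² + 12² = 121 + 144 = 265
d = sqrt(265)

sqrt(265)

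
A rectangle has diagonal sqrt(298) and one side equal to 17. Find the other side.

b = sqrt(d^2 - a^2) = sqrt(298 - 289) = sqrt(9) = 3

3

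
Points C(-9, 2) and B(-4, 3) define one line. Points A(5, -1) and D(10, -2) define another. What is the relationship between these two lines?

Slope of line 1: m1 = (3 - 2)/(-4 - -9) = 1/5 = 1/5
Slope of line 2: m2 = (-2 - -1)/(10 - 5) = -1/5 = -1/5
For parallel lines we need equal slopes: 1/5 != -1/5.
For perpendicular lines we need m1*m2 = -1: (1/5)(-1/5) = -1/25 != -1.
Since neither condition holds, the lines are neither parallel nor perpendicular.

Neither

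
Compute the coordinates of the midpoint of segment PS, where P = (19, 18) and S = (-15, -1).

The midpoint is the point halfway along the segment.
Move half the horizontal distance: 19 + (-15 - 19)/2 = 19 + -34/2 = 2
Move half the vertical distance: 18 + (-1 - 18)/2 = 18 + -19/2 = 17/2
Midpoint = (2, 17/2)

(2, 17/2)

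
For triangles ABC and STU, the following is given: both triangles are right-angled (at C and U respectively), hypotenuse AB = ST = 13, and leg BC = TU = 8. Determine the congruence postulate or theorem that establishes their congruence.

The given information matches HL: The hypotenuse and one leg of two right triangles are equal (Hypotenuse-Leg).

HL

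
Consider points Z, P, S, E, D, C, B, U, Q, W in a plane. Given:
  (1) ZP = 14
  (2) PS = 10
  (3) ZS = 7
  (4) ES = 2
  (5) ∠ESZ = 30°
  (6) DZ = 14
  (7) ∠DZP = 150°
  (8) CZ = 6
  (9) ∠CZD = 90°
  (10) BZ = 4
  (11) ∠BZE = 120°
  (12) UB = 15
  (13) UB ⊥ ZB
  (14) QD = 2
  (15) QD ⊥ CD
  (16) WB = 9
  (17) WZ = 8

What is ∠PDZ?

Step 1: By the law of cosines on triangle DZP: DP² = 14² + 14² − 2·14·14·cos(150°) = 731.48, so DP ≈ 27.05.
Step 2: By the inverse law of cosines on triangle PDZ: cos(∠PDZ) = (27.05² + 14² − 14²) / (2·27.05·14) = 731.48/757.29 = 0.9659, so ∠PDZ = 15°.

Therefore, the measure of angle ∠PDZ = 15°.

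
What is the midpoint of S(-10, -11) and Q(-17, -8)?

The midpoint is the average of the coordinates:
x: (-10 + -17)/2 = -27/2
y: (-11 + -8)/2 = -19/2
Midpoint = (-27/2, -19/2)

(-27/2, -19/2)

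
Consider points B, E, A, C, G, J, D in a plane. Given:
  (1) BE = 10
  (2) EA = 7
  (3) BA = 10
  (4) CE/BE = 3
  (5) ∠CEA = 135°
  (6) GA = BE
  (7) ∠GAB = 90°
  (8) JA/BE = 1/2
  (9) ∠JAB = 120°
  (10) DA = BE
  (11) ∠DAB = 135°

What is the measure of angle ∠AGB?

From the given relations: GA = BE = 10.
Step 1: By the law of cosines on triangle GAB: GB² = 10² + 10² − 2·10·10·cos(90°) = 200, so GB = 10·√2.
Step 2: By the inverse law of cosines on triangle AGB: cos(∠AGB) = (10² + (10·√2)² − 10²) / (2·10·10·√2) = 200/282.84 = 0.7071, so ∠AGB = 45°.

Therefore, the measure of angle ∠AGB = 45°.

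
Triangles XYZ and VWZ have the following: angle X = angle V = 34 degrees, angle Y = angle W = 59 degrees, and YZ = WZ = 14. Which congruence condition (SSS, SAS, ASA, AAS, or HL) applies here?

Consider the given information: angle X = angle V = 34 degrees, angle Y = angle W = 59 degrees, and YZ = WZ = 14
This is not SAS or ASA: SAS requires two sides and the included angle between them. ASA requires two angles and the side between them.
The correct criterion is AAS. Two pairs of corresponding angles and a non-included side are equal (Angle-Angle-Side).

AAS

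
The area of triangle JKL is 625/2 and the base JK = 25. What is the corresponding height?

Rearranging the area formula Area = (1/2) * base * height:
height = 2 * Area / base = 2 * 625/2 / 25 = 25.

25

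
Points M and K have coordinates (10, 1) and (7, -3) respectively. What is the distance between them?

The horizontal distance is |7 - 10| = 3 and the vertical distance is |-3 - 1| = 4.
By the Pythagorean theorem, d = sqrt(3^2 + 4^2) = sqrt(25) = 5.

5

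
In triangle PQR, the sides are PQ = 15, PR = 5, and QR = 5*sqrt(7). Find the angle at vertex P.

cos(P) = (15² + 5² - (5*sqrt(7))²) / (2 × 15 × 5) = 1/2, so P = arccos(1/2) = 60°.

60°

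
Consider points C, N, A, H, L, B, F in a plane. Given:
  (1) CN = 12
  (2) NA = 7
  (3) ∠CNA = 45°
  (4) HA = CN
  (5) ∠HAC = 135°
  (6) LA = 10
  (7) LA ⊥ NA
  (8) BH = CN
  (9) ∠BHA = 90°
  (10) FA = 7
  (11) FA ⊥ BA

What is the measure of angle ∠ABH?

From the given relations: BH = CN = 12; HA = CN = 12.
Step 1: By the law of cosines on triangle BHA: BA² = 12² + 12² − 2·12·12·cos(90°) = 288, so BA = 12·√2.
Step 2: By the inverse law of cosines on triangle ABH: cos(∠ABH) = ((12·√2)² + 12² − 12²) / (2·12·√2·12) = 288/407.29 = 0.7071, so ∠ABH = 45°.

Therefore, the measure of angle ∠ABH = 45°.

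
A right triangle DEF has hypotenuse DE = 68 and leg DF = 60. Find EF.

By the Pythagorean theorem: EF^2 = DE^2 - DF^2
EF^2 = 68^2 - 60^2 = 4624 - 3600 = 1024
EF = sqrt(1024) = 32

32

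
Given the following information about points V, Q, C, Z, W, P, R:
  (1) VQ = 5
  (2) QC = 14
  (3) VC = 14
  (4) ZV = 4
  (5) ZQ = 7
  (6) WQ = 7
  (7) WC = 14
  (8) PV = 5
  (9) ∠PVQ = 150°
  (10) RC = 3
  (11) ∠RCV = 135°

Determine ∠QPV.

Step 1: By the law of cosines on triangle PVQ: PQ² = 5² + 5² − 2·5·5·cos(150°) = 93.3, so PQ ≈ 9.66.
Step 2: By the inverse law of cosines on triangle QPV: cos(∠QPV) = (9.66² + 5² − 5²) / (2·9.66·5) = 93.3/96.59 = 0.9659, so ∠QPV = 15°.

Therefore, the measure of angle ∠QPV = 15°.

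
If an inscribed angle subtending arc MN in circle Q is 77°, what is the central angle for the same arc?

The inscribed angle theorem states that a central angle is always twice any inscribed angle that subtends the same arc.
Since the inscribed angle is 77°, the central angle = 2 × 77° = 154°.

154°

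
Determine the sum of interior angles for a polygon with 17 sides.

The sum of interior angles of an n-sided polygon is (n - 2) * 180.
For n = 17: (17 - 2) * 180 = 15 * 180 = 2700 degrees.

2700 degrees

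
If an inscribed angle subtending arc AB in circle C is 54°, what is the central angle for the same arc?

The inscribed angle theorem states that a central angle is always twice any inscribed angle that subtends the same arc.
Since the inscribed angle is 54°, the central angle = 2 × 54° = 108°.

108°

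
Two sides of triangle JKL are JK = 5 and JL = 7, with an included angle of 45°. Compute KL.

Law of cosines: KL^2 = 5^2 + 7^2 - 2(5)(7)cos(45°) = 74 - 35*sqrt(2), so KL = sqrt(74 - 35*sqrt(2)).

sqrt(74 - 35*sqrt(2))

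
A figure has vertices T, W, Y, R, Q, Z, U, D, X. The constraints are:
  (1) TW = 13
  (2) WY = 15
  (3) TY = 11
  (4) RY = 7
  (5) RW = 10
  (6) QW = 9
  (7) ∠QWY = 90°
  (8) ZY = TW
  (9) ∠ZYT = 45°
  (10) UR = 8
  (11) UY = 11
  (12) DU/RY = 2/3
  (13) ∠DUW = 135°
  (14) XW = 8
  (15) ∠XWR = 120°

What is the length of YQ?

Step 1: By the law of cosines on triangle YWQ: YQ² = 15² + 9² − 2·15·9·cos(90°) = 306, so YQ = 3·√34.

Therefore, the length of YQ = 3·√34.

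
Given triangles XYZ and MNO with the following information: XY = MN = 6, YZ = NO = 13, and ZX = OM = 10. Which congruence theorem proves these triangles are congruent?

The given information provides:
XY = MN = 6, YZ = NO = 13, and ZX = OM = 10
This matches the SSS congruence theorem.
All three pairs of corresponding sides are equal (Side-Side-Side).

SSS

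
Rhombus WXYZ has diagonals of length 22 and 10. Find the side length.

Half-diagonals are 11 and 5. side = sqrt(11^2 + 5^2) = sqrt(146)

sqrt(146)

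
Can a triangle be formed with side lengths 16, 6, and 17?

Yes.
The triangle inequality requires that the sum of any two sides exceeds the third.
Here 6 + 16 = 22 > 17, so the condition is met.

Yes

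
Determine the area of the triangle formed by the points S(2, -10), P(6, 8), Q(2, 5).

The Shoelace formula computes the area from vertex coordinates by summing cross products.
For vertices (2,-10), (6,8), (2,5):
Signed sum = 2*8 - 6*-10 + 6*5 - 2*8 + 2*-10 - 2*5
= 76 + 14 + -30 = 60
Area = (1/2)|60| = 30.

30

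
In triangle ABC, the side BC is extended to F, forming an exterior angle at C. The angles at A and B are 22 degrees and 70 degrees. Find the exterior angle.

Exterior angle = 22 + 70 = 92 degrees (exterior angle theorem).

92 degrees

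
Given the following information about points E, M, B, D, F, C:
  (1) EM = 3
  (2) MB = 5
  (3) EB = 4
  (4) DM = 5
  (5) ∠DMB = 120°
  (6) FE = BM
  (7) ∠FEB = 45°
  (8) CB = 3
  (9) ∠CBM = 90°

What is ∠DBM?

Step 1: By the law of cosines on triangle BMD: BD² = 5² + 5² − 2·5·5·cos(120°) = 75, so BD = 5·√3.
Step 2: By the inverse law of cosines on triangle DBM: cos(∠DBM) = ((5·√3)² + 5² − 5²) / (2·5·√3·5) = 75/86.6 = 0.866, so ∠DBM = 30°.

Therefore, the measure of angle ∠DBM = 30°.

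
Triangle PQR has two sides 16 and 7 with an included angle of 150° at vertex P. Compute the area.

Area = (1/2) * PQ * PR * sin(P)
Area = (1/2) * 16 * 7 * sin(150°)
Area = (1/2) * 16 * 7 * 1/2
Area = 28

28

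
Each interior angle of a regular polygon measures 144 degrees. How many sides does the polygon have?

The exterior angle is the supplement of the interior angle: 180 - 144 = 36 degrees.
Since the exterior angles of any convex polygon sum to 360 degrees, the number of sides is 360 / 36 = 10.

10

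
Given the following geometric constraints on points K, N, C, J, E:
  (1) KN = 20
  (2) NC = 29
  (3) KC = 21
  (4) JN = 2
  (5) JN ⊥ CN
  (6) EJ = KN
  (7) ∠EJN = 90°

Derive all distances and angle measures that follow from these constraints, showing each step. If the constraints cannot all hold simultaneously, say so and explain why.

The constraints are consistent.

From the given relations:
  EJ = KN = 20

Step 1: From NJ = 2, JE = 20, and ∠NJE = 90°, by the law of cosines:
  NE² = NJ² + JE² - 2·NJ·JE·cos(90°) = 4 + 400 - 0 = 404
  NE = 2·√101

Step 2: From CN = 29, NJ = 2, and ∠CNJ = 90°, by the law of cosines:
  CJ² = CN² + NJ² - 2·CN·NJ·cos(90°) = 841 + 4 - 0 = 845
  CJ = 13·√5

Step 3: From KC = 21, KN = 20, CN = 29, by the inverse law of cosines:
  cos(∠CKN) = (KC² + KN² - CN²) / (2·KC·KN)
  ∠CKN = 90°

Step 4: From NC = 29, NK = 20, CK = 21, by the inverse law of cosines:
  cos(∠CNK) = (NC² + NK² - CK²) / (2·NC·NK)
  ∠CNK = 46.4°

Step 5: From CK = 21, CN = 29, KN = 20, by the inverse law of cosines:
  cos(∠KCN) = (CK² + CN² - KN²) / (2·CK·CN)
  ∠KCN = 43.6°

Step 6: From NE = 2·√101, NJ = 2, EJ = 20, by the inverse law of cosines:
  cos(∠ENJ) = (NE² + NJ² - EJ²) / (2·NE·NJ)
  ∠ENJ = 84.29°

Step 7: From CJ = 13·√5, CN = 29, JN = 2, by the inverse law of cosines:
  cos(∠JCN) = (CJ² + CN² - JN²) / (2·CJ·CN)
  ∠JCN = 3.95°

Step 8: From JC = 13·√5, JN = 2, CN = 29, by the inverse law of cosines:
  cos(∠CJN) = (JC² + JN² - CN²) / (2·JC·JN)
  ∠CJN = 86.05°

Step 9: From EJ = 20, EN = 2·√101, JN = 2, by the inverse law of cosines:
  cos(∠JEN) = (EJ² + EN² - JN²) / (2·EJ·EN)
  ∠JEN = 5.71°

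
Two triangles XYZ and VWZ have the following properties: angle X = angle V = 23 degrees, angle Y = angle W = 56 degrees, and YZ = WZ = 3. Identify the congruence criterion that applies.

Consider the given information: angle X = angle V = 23 degrees, angle Y = angle W = 56 degrees, and YZ = WZ = 3
This is not SAS or HL: SAS requires two sides and the included angle between them. HL only applies to right triangles with matching hypotenuse and leg.
The correct criterion is AAS. Two pairs of corresponding angles and a non-included side are equal (Angle-Angle-Side).

AAS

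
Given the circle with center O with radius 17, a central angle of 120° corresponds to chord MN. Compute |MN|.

Chord = 2(17) sin(60°) = 17*sqrt(3)

17*sqrt(3)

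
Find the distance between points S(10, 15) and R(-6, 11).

d = sqrt((-6 - 10)^2 + (11 - 15)^2)
d = sqrt(-16^2 + -4^2)
d = sqrt(256 + 16)
d = sqrt(272) = 4*sqrt(17)

4*sqrt(17)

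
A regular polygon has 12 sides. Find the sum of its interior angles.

The sum of interior angles of an n-sided polygon is (n - 2) * 180.
For n = 12: (12 - 2) * 180 = 10 * 180 = 1800 degrees.

1800 degrees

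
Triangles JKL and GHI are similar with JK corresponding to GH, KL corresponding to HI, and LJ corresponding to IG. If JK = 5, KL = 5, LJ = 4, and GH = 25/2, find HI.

Similar triangles have proportional sides. Setting up the proportion:
GH / JK = HI / KL
25/2 / 5 = HI / 5
HI = 5 * 25/2 / 5 = 25/2.

25/2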